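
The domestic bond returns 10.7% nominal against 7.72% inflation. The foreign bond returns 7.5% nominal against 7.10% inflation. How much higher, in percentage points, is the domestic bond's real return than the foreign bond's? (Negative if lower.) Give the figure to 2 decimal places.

The domestic bond real return: 1.107/1.0772 − 1 = 2.766%.
The foreign bond real return: 1.075/1.0710 − 1 = 0.373%.
Difference: 2.766 − 0.373 = 2.393 pp.

2.39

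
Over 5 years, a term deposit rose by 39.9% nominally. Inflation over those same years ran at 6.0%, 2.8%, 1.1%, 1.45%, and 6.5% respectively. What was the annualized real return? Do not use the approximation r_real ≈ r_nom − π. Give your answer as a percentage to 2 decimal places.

Cumulative inflation factor: 1.060 × 1.028 × 1.011 × 1.0145 × 1.065 ≈ 1.19029.
Nominal growth factor: 1.39900. Real growth factor = 1.39900 / 1.19029 ≈ 1.17535.
Annualized: 1.17535^(1/5) − 1 ≈ 0.03284.

3.28%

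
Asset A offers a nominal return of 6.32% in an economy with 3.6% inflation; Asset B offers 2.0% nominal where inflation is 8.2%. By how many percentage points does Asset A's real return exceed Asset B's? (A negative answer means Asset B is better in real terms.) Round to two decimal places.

Asset A real return: 1.0632/1.036 − 1 = 2.625%.
Asset B real return: 1.020/1.082 − 1 = -5.730%.
Difference: 2.625 − (-5.730) = 8.355 pp.

8.36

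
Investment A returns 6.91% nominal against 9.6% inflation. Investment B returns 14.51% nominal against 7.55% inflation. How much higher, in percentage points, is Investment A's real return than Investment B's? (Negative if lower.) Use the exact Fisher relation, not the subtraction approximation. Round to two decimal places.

-8.93

Investment A real return: 1.0691/1.096 − 1 = -2.454%.
Investment B real return: 1.1451/1.0755 − 1 = 6.471%.
Difference: -2.454 − 6.471 = -8.925 pp.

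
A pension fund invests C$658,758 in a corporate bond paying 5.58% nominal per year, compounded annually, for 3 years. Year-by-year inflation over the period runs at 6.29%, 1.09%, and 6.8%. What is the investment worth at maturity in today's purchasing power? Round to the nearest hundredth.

Nominal value at maturity: C$658,758 × (1 + 5.58%)^3 ≈ C$775,301.95.
Price-level factor over 3 years: 1.0629 × 1.0109 × 1.068 ≈ 1.1475506315.
Dividing the nominal maturity value by the price-level factor gives the value in today's money.

C$675,614.59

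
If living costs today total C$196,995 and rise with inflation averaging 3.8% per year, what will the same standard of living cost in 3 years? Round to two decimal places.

Cumulative price-level factor: (1+3.8%)^3 = 1.118386872.
The nominal amount required is C$196,995 scaled up by that factor.

C$220,316.62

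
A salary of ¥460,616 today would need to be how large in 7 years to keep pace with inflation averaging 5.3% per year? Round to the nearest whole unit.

Cumulative price-level factor: (1+5.3%)^7 ≈ 1.4354848003.
The nominal amount required is ¥460,616 scaled up by that factor.

¥661,207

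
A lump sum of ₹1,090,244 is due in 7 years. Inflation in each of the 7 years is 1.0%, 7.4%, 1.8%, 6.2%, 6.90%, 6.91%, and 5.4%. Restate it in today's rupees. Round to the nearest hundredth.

Price-level factor over 7 years: 1.010 × 1.074 × 1.018 × 1.062 × 1.0690 × 1.0691 × 1.054 ≈ 1.4126500706.
Purchasing power today: ₹1,090,244 divided by that factor.

₹771,772.16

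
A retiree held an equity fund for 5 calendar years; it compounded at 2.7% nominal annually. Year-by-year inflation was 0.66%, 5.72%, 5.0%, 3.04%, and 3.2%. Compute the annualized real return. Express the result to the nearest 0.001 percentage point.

Cumulative inflation factor: 1.0066 × 1.0572 × 1.050 × 1.0304 × 1.032 ≈ 1.18820.
Nominal growth factor: 1.14249. Real growth factor = 1.14249 / 1.18820 ≈ 0.96153.
Annualized: 0.96153^(1/5) − 1 ≈ -0.00781.

-0.781%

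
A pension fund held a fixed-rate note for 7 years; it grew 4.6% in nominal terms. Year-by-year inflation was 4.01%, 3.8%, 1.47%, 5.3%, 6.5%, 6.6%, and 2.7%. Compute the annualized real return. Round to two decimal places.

-3.53%

Cumulative inflation factor: 1.0401 × 1.038 × 1.0147 × 1.053 × 1.065 × 1.066 × 1.027 ≈ 1.34498.
Nominal growth factor: 1.04600. Real growth factor = 1.04600 / 1.34498 ≈ 0.77771.
Annualized: 0.77771^(1/7) − 1 ≈ -0.03528.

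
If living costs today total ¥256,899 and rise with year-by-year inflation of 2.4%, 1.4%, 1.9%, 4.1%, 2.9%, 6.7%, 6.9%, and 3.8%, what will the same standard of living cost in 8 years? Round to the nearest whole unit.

¥344,731

Cumulative price-level factor: 1.024 × 1.014 × 1.019 × 1.041 × 1.029 × 1.067 × 1.069 × 1.038 ≈ 1.3418923532.
Multiplying ¥256,899 by the price-level factor gives the future nominal sum.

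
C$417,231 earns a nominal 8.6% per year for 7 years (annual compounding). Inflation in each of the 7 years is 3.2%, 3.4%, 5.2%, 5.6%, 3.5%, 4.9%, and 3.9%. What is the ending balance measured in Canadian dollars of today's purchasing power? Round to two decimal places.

C$555,871.06

Nominal value at maturity: C$417,231 × (1 + 8.6%)^7 ≈ C$743,336.31.
Price-level factor over 7 years: 1.032 × 1.034 × 1.052 × 1.056 × 1.035 × 1.049 × 1.039 ≈ 1.3372459141.
The maturity value deflated by that factor is the answer in today's purchasing power.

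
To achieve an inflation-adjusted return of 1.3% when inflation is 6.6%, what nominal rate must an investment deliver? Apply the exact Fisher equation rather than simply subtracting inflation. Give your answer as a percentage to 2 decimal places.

By the Fisher equation, 1 + r_nom = (1 + 1.3%)(1 + 6.6%) = 1.013 × 1.066 = 1.079858.
So r_nom = 7.9858%.

7.99%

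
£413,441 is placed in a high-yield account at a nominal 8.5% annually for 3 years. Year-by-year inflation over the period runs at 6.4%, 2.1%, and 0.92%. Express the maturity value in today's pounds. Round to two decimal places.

£481,679.48

Nominal value at maturity: £413,441 × (1 + 8.5%)^3 ≈ £528,083.69.
Price-level factor over 3 years: 1.064 × 1.021 × 1.0092 = 1.0963383648.
The maturity value deflated by that factor is the answer in today's purchasing power.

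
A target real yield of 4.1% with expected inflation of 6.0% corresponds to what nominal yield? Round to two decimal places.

10.35%

By the Fisher equation, 1 + r_nom = (1 + 4.1%)(1 + 6.0%) = 1.041 × 1.060 = 1.10346.
So r_nom = 10.346%.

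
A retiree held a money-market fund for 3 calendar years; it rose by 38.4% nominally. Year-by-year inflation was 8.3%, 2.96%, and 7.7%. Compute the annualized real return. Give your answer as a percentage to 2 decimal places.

4.84%

Cumulative inflation factor: 1.083 × 1.0296 × 1.077 ≈ 1.20092.
Nominal growth factor: 1.38400. Real growth factor = 1.38400 / 1.20092 ≈ 1.15245.
Annualized: 1.15245^(1/3) − 1 ≈ 0.04843.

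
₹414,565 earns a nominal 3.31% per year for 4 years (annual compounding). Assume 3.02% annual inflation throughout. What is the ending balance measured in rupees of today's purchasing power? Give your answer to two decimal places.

₹419,252.73

Nominal value at maturity: ₹414,565 × (1 + 3.31%)^4 ≈ ₹472,239.25.
Price-level factor over 4 years: (1 + 3.02%)^4 ≈ 1.1263832462.
The maturity value deflated by that factor is the answer in today's purchasing power.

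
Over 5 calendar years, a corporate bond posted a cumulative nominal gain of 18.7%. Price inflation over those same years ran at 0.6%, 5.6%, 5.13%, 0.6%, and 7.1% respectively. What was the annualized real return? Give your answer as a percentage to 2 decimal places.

-0.27%

Cumulative inflation factor: 1.006 × 1.056 × 1.0513 × 1.006 × 1.071 ≈ 1.20331.
Nominal growth factor: 1.18700. Real growth factor = 1.18700 / 1.20331 ≈ 0.98645.
Annualized: 0.98645^(1/5) − 1 ≈ -0.00272.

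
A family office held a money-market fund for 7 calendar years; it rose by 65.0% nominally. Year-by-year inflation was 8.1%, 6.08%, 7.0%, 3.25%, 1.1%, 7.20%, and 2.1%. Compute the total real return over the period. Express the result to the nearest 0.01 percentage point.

17.70%

Cumulative inflation factor: 1.081 × 1.0608 × 1.070 × 1.0325 × 1.011 × 1.0720 × 1.021 ≈ 1.40186.
Nominal growth factor: 1.65000. Real growth factor = 1.65000 / 1.40186 ≈ 1.17701.
Total real return ≈ 17.7007%.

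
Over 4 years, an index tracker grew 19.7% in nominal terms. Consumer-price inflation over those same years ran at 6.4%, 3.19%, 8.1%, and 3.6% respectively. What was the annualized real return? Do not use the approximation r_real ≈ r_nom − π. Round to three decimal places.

Cumulative inflation factor: 1.064 × 1.0319 × 1.081 × 1.036 ≈ 1.22960.
Nominal growth factor: 1.19700. Real growth factor = 1.19700 / 1.22960 ≈ 0.97349.
Annualized: 0.97349^(1/4) − 1 ≈ -0.00670.

-0.670%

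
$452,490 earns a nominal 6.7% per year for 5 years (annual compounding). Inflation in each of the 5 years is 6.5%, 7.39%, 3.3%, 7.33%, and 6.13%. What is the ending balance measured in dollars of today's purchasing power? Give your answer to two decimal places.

$465,005.42

Nominal value at maturity: $452,490 × (1 + 6.7%)^5 ≈ $625,793.55.
Price-level factor over 5 years: 1.065 × 1.0739 × 1.033 × 1.0733 × 1.0613 ≈ 1.3457768870.
Dividing the nominal maturity value by the price-level factor gives the value in today's money.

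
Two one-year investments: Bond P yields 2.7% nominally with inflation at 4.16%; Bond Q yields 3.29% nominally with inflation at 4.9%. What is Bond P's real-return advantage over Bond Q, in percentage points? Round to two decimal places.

Bond P real return: 1.027/1.0416 − 1 = -1.402%.
Bond Q real return: 1.0329/1.049 − 1 = -1.535%.
Difference: -1.402 − (-1.535) = 0.133 pp.

0.13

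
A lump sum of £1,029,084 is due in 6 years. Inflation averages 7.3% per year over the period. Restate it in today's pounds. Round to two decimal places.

Price-level factor over 6 years: (1 + 7.3%)^6 ≈ 1.5261539034.
Purchasing power today: £1,029,084 divided by that factor.

£674,298.97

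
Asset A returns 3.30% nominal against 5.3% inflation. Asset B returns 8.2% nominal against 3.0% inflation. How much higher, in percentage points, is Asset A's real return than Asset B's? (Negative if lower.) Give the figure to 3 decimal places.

-6.948

Asset A real return: 1.0330/1.053 − 1 = -1.8993%.
Asset B real return: 1.082/1.030 − 1 = 5.0485%.
Difference: -1.8993 − 5.0485 = -6.9478 pp.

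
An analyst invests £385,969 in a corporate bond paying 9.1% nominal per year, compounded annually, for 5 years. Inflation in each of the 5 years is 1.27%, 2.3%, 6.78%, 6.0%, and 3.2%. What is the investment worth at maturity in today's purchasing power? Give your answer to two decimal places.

£492,996.98

Nominal value at maturity: £385,969 × (1 + 9.1%)^5 ≈ £596,590.29.
Price-level factor over 5 years: 1.0127 × 1.023 × 1.0678 × 1.060 × 1.032 ≈ 1.2101297080.
The maturity value deflated by that factor is the answer in today's purchasing power.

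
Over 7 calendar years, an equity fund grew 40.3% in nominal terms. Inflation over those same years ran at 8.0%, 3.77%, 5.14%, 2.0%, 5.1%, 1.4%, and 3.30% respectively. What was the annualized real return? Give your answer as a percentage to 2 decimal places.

Cumulative inflation factor: 1.080 × 1.0377 × 1.0514 × 1.020 × 1.051 × 1.014 × 1.0330 ≈ 1.32314.
Nominal growth factor: 1.40300. Real growth factor = 1.40300 / 1.32314 ≈ 1.06036.
Annualized: 1.06036^(1/7) − 1 ≈ 0.00841.

0.84%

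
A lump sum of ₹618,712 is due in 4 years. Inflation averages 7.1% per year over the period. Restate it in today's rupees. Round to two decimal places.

Price-level factor over 4 years: (1 + 7.1%)^4 ≈ 1.3157030557.
Purchasing power today: ₹618,712 divided by that factor.

₹470,252.01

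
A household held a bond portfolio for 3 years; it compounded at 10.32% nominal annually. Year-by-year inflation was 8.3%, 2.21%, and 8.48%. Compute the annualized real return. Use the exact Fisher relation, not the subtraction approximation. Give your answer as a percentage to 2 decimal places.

3.79%

Cumulative inflation factor: 1.083 × 1.0221 × 1.0848 ≈ 1.20080.
Nominal growth factor: 1.34265. Real growth factor = 1.34265 / 1.20080 ≈ 1.11813.
Annualized: 1.11813^(1/3) − 1 ≈ 0.03792.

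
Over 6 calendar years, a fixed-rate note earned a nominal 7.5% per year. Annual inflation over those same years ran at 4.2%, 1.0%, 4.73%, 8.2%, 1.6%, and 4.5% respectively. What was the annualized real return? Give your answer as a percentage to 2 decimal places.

3.35%

Cumulative inflation factor: 1.042 × 1.010 × 1.0473 × 1.082 × 1.016 × 1.045 ≈ 1.26619.
Nominal growth factor: 1.54330. Real growth factor = 1.54330 / 1.26619 ≈ 1.21886.
Annualized: 1.21886^(1/6) − 1 ≈ 0.03354.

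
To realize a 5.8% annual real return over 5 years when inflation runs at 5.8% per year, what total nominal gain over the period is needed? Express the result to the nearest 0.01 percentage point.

75.73%

Required annual nominal rate: (1+5.8%)(1+5.8%) − 1 = 11.9364%.
Cumulative over 5 years: (1 + 0.119364)^5 − 1 ≈ 0.75734.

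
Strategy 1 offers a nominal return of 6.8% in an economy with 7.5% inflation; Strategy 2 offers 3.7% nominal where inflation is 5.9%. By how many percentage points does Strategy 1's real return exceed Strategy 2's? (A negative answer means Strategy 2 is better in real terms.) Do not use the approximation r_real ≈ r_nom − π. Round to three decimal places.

Strategy 1 real return: 1.068/1.075 − 1 = -0.6512%.
Strategy 2 real return: 1.037/1.059 − 1 = -2.0774%.
Difference: -0.6512 − (-2.0774) = 1.4262 pp.

1.426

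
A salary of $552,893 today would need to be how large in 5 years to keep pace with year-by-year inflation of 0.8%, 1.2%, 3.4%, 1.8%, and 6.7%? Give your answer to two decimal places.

$633,453.69

Cumulative price-level factor: 1.008 × 1.012 × 1.034 × 1.018 × 1.067 ≈ 1.1457075652.
Multiplying $552,893 by the price-level factor gives the future nominal sum.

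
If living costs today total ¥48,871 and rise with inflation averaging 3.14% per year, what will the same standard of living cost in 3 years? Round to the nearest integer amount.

¥53,621

Cumulative price-level factor: (1+3.14%)^3 ≈ 1.0971888391.
Multiplying ¥48,871 by the price-level factor gives the future nominal sum.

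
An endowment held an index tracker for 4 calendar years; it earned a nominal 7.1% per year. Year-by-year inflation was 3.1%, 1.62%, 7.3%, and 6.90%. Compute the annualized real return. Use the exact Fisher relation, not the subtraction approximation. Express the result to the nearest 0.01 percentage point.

2.29%

Cumulative inflation factor: 1.031 × 1.0162 × 1.073 × 1.0690 ≈ 1.20175.
Nominal growth factor: 1.31570. Real growth factor = 1.31570 / 1.20175 ≈ 1.09482.
Annualized: 1.09482^(1/4) − 1 ≈ 0.02291.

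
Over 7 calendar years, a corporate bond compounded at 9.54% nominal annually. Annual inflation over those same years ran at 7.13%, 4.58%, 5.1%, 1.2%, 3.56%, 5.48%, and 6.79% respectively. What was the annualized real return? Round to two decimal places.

4.51%

Cumulative inflation factor: 1.0713 × 1.0458 × 1.051 × 1.012 × 1.0356 × 1.0548 × 1.0679 ≈ 1.39007.
Nominal growth factor: 1.89238. Real growth factor = 1.89238 / 1.39007 ≈ 1.36136.
Annualized: 1.36136^(1/7) − 1 ≈ 0.04505.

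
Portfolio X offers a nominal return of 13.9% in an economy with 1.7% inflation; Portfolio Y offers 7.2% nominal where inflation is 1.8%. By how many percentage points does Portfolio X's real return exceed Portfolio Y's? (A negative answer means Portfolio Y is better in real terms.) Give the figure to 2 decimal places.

Portfolio X real return: 1.139/1.017 − 1 = 11.996%.
Portfolio Y real return: 1.072/1.018 − 1 = 5.305%.
Difference: 11.996 − 5.305 = 6.691 pp.

6.69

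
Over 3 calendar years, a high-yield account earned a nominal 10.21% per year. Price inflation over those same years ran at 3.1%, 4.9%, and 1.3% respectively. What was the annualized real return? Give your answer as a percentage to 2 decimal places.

6.91%

Cumulative inflation factor: 1.031 × 1.049 × 1.013 ≈ 1.09558.
Nominal growth factor: 1.33864. Real growth factor = 1.33864 / 1.09558 ≈ 1.22185.
Annualized: 1.22185^(1/3) − 1 ≈ 0.06907.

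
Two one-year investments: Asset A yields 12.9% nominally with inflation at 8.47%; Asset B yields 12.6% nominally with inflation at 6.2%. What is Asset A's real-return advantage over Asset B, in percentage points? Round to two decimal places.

-1.94

Asset A real return: 1.129/1.0847 − 1 = 4.084%.
Asset B real return: 1.126/1.062 − 1 = 6.026%.
Difference: 4.084 − 6.026 = -1.942 pp.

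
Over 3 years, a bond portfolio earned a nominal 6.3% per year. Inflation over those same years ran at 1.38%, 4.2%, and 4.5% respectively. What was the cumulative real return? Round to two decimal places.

8.81%

Cumulative inflation factor: 1.0138 × 1.042 × 1.045 ≈ 1.10392.
Nominal growth factor: 1.20116. Real growth factor = 1.20116 / 1.10392 ≈ 1.08809.
Total real return ≈ 8.8087%.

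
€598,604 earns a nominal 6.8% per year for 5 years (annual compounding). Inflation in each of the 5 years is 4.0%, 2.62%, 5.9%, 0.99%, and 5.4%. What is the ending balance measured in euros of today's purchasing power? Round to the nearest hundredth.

€691,378.05

Nominal value at maturity: €598,604 × (1 + 6.8%)^5 ≈ €831,755.88.
Price-level factor over 5 years: 1.040 × 1.0262 × 1.059 × 1.0099 × 1.054 ≈ 1.2030406242.
The maturity value deflated by that factor is the answer in today's purchasing power.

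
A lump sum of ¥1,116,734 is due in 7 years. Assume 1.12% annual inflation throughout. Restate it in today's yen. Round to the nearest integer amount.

¥1,032,976

Price-level factor over 7 years: (1 + 1.12%)^7 ≈ 1.0810839669.
Purchasing power today: ¥1,116,734 divided by that factor.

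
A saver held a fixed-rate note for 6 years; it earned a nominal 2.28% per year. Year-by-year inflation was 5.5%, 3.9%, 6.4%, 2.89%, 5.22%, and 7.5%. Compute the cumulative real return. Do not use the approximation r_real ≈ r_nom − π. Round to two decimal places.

-15.66%

Cumulative inflation factor: 1.055 × 1.039 × 1.064 × 1.0289 × 1.0522 × 1.075 ≈ 1.35734.
Nominal growth factor: 1.14484. Real growth factor = 1.14484 / 1.35734 ≈ 0.84344.
Total real return ≈ -15.6559%.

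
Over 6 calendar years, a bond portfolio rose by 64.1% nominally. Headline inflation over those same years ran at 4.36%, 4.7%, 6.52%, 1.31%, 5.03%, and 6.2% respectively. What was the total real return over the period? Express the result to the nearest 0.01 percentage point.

Cumulative inflation factor: 1.0436 × 1.047 × 1.0652 × 1.0131 × 1.0503 × 1.062 ≈ 1.31523.
Nominal growth factor: 1.64100. Real growth factor = 1.64100 / 1.31523 ≈ 1.24769.
Total real return ≈ 24.7689%.

24.77%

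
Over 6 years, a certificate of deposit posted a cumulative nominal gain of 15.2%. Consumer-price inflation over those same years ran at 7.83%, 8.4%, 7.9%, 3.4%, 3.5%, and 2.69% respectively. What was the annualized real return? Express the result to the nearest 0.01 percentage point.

Cumulative inflation factor: 1.0783 × 1.084 × 1.079 × 1.034 × 1.035 × 1.0269 ≈ 1.38605.
Nominal growth factor: 1.15200. Real growth factor = 1.15200 / 1.38605 ≈ 0.83114.
Annualized: 0.83114^(1/6) − 1 ≈ -0.03036.

-3.04%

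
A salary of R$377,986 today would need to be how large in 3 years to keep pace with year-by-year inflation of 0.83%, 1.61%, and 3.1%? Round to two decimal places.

Cumulative price-level factor: 1.0083 × 1.0161 × 1.031 ≈ 1.0562941725.
The nominal amount required is R$377,986 scaled up by that factor.

R$399,264.41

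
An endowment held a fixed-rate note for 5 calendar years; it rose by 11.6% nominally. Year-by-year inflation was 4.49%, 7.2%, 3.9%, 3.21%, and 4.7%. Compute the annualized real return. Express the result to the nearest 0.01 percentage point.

-2.36%

Cumulative inflation factor: 1.0449 × 1.072 × 1.039 × 1.0321 × 1.047 ≈ 1.25763.
Nominal growth factor: 1.11600. Real growth factor = 1.11600 / 1.25763 ≈ 0.88738.
Annualized: 0.88738^(1/5) − 1 ≈ -0.02361.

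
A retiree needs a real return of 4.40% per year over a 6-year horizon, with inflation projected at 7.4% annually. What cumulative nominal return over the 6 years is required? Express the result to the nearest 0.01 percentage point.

98.71%

Required annual nominal rate: (1+4.40%)(1+7.4%) − 1 = 12.1256%.
Cumulative over 6 years: (1 + 0.121256)^6 − 1 ≈ 0.98714.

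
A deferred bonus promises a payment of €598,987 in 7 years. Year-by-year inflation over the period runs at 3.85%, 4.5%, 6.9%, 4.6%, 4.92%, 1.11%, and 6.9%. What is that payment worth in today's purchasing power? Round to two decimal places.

€435,266.37

Price-level factor over 7 years: 1.0385 × 1.045 × 1.069 × 1.046 × 1.0492 × 1.0111 × 1.069 ≈ 1.3761389226.
Purchasing power today: €598,987 divided by that factor.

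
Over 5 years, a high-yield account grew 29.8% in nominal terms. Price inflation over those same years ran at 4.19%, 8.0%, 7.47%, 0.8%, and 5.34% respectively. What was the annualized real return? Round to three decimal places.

Cumulative inflation factor: 1.0419 × 1.080 × 1.0747 × 1.008 × 1.0534 ≈ 1.28408.
Nominal growth factor: 1.29800. Real growth factor = 1.29800 / 1.28408 ≈ 1.01084.
Annualized: 1.01084^(1/5) − 1 ≈ 0.00216.

0.216%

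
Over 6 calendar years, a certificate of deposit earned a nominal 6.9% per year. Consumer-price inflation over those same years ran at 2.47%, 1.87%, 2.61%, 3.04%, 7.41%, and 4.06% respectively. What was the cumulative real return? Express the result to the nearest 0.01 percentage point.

20.98%

Cumulative inflation factor: 1.0247 × 1.0187 × 1.0261 × 1.0304 × 1.0741 × 1.0406 ≈ 1.23358.
Nominal growth factor: 1.49233. Real growth factor = 1.49233 / 1.23358 ≈ 1.20976.
Total real return ≈ 20.9760%.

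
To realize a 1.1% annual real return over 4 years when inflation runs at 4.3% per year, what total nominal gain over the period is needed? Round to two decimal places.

23.64%

Required annual nominal rate: (1+1.1%)(1+4.3%) − 1 = 5.4473%.
Cumulative over 4 years: (1 + 0.054473)^4 − 1 ≈ 0.23635.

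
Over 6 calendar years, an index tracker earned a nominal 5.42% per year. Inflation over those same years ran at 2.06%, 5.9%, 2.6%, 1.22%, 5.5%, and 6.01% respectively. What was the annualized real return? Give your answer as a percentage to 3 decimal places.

1.499%

Cumulative inflation factor: 1.0206 × 1.059 × 1.026 × 1.0122 × 1.055 × 1.0601 ≈ 1.25535.
Nominal growth factor: 1.37258. Real growth factor = 1.37258 / 1.25535 ≈ 1.09339.
Annualized: 1.09339^(1/6) − 1 ≈ 0.01499.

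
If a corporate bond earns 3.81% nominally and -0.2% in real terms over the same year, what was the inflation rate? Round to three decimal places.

From (1+r_nom) = (1+r_real)(1+π), we get 1+π = (1 + 3.81%)/(1 − 0.2%) = 1.0381/0.998 ≈ 1.04018.
So π ≈ 4.0180%.

4.018%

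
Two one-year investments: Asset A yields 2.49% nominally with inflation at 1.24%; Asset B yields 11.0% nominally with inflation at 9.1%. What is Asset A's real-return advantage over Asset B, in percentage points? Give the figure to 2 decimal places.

Asset A real return: 1.0249/1.0124 − 1 = 1.235%.
Asset B real return: 1.110/1.091 − 1 = 1.742%.
Difference: 1.235 − 1.742 = -0.507 pp.

-0.51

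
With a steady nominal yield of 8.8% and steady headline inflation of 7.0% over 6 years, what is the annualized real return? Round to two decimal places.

With constant rates the annual real return is the same each year: (1+8.8%)/(1+7.0%) − 1 = 0.01682.

1.68%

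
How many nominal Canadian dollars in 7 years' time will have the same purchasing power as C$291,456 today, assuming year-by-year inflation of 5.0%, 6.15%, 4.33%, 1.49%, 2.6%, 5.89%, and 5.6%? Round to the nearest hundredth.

C$394,621.72

Cumulative price-level factor: 1.050 × 1.0615 × 1.0433 × 1.0149 × 1.026 × 1.0589 × 1.056 ≈ 1.3539667046.
Multiplying C$291,456 by the price-level factor gives the future nominal sum.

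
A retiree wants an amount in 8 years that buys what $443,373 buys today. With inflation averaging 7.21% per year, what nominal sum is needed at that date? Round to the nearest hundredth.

$773,840.78

Cumulative price-level factor: (1+7.21%)^8 ≈ 1.7453493480.
Multiplying $443,373 by the price-level factor gives the future nominal sum.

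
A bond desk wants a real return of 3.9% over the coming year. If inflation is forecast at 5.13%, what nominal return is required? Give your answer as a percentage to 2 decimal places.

By the Fisher equation, 1 + r_nom = (1 + 3.9%)(1 + 5.13%) = 1.039 × 1.0513 = 1.0923007.
So r_nom = 9.23007%.

9.23%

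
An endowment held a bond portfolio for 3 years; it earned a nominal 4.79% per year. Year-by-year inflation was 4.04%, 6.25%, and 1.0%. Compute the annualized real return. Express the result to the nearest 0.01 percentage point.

1.01%

Cumulative inflation factor: 1.0404 × 1.0625 × 1.010 ≈ 1.11648.
Nominal growth factor: 1.15069. Real growth factor = 1.15069 / 1.11648 ≈ 1.03064.
Annualized: 1.03064^(1/3) − 1 ≈ 0.01011.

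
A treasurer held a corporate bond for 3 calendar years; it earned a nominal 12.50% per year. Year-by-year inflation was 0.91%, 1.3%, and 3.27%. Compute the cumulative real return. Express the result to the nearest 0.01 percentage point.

34.88%

Cumulative inflation factor: 1.0091 × 1.013 × 1.0327 ≈ 1.05564.
Nominal growth factor: 1.42383. Real growth factor = 1.42383 / 1.05564 ≈ 1.34878.
Total real return ≈ 34.8776%.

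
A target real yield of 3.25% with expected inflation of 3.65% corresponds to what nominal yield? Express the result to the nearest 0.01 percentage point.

7.02%

By the Fisher equation, 1 + r_nom = (1 + 3.25%)(1 + 3.65%) = 1.0325 × 1.0365 = 1.07018625.
So r_nom = 7.018625%.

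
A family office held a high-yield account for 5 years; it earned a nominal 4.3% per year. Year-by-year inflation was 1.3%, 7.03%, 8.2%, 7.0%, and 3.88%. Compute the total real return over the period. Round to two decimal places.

-5.34%

Cumulative inflation factor: 1.013 × 1.0703 × 1.082 × 1.070 × 1.0388 ≈ 1.30394.
Nominal growth factor: 1.23430. Real growth factor = 1.23430 / 1.30394 ≈ 0.94659.
Total real return ≈ -5.3406%.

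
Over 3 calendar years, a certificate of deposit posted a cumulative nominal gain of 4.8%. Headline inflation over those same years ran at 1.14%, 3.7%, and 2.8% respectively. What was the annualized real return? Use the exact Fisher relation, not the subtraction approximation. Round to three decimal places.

-0.942%

Cumulative inflation factor: 1.0114 × 1.037 × 1.028 ≈ 1.07819.
Nominal growth factor: 1.04800. Real growth factor = 1.04800 / 1.07819 ≈ 0.97200.
Annualized: 0.97200^(1/3) − 1 ≈ -0.00942.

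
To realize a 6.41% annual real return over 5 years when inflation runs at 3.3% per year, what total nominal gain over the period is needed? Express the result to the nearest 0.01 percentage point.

60.48%

Required annual nominal rate: (1+6.41%)(1+3.3%) − 1 = 9.92153%.
Cumulative over 5 years: (1 + 0.0992153)^5 − 1 ≈ 0.60477.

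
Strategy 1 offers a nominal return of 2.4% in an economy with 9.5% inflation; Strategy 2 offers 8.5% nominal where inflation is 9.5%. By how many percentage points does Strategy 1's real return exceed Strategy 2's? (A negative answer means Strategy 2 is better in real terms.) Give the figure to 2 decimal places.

-5.57

Strategy 1 real return: 1.024/1.095 − 1 = -6.484%.
Strategy 2 real return: 1.085/1.095 − 1 = -0.913%.
Difference: -6.484 − (-0.913) = -5.571 pp.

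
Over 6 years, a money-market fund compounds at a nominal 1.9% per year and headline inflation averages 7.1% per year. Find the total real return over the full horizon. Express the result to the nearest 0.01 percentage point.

-25.82%

The annual real rate is (1+1.9%)/(1+7.1%) − 1 = -4.8553%.
Compounded over 6 years: (1 + -0.048553)^6 − 1 ≈ -0.25816.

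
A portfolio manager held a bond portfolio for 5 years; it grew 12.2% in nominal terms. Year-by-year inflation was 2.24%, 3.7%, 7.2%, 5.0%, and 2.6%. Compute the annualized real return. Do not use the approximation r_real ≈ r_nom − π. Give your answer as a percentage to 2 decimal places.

-1.73%

Cumulative inflation factor: 1.0224 × 1.037 × 1.072 × 1.050 × 1.026 ≈ 1.22442.
Nominal growth factor: 1.12200. Real growth factor = 1.12200 / 1.22442 ≈ 0.91635.
Annualized: 0.91635^(1/5) − 1 ≈ -0.01732.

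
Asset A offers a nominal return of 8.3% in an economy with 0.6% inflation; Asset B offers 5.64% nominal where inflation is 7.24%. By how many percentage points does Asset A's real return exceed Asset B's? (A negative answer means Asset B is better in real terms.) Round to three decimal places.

9.146

Asset A real return: 1.083/1.006 − 1 = 7.6541%.
Asset B real return: 1.0564/1.0724 − 1 = -1.4920%.
Difference: 7.6541 − (-1.4920) = 9.1461 pp.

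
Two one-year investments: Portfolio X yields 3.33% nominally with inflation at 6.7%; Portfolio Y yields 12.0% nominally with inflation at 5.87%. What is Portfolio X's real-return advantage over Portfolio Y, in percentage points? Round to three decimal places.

Portfolio X real return: 1.0333/1.067 − 1 = -3.1584%.
Portfolio Y real return: 1.120/1.0587 − 1 = 5.7901%.
Difference: -3.1584 − 5.7901 = -8.9485 pp.

-8.949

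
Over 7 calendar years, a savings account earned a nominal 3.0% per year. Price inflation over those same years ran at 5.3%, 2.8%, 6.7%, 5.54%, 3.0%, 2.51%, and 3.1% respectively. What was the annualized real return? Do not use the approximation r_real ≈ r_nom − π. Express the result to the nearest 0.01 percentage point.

Cumulative inflation factor: 1.053 × 1.028 × 1.067 × 1.0554 × 1.030 × 1.0251 × 1.031 ≈ 1.32698.
Nominal growth factor: 1.22987. Real growth factor = 1.22987 / 1.32698 ≈ 0.92682.
Annualized: 0.92682^(1/7) − 1 ≈ -0.01080.

-1.08%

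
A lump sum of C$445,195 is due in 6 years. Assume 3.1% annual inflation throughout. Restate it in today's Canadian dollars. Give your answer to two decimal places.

Price-level factor over 6 years: (1 + 3.1%)^6 ≈ 1.2010248455.
Purchasing power today: C$445,195 divided by that factor.

C$370,679.26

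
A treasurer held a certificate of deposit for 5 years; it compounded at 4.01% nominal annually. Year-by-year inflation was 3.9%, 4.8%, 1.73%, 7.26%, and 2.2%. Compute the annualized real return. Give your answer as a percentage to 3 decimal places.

Cumulative inflation factor: 1.039 × 1.048 × 1.0173 × 1.0726 × 1.022 ≈ 1.21427.
Nominal growth factor: 1.21724. Real growth factor = 1.21724 / 1.21427 ≈ 1.00245.
Annualized: 1.00245^(1/5) − 1 ≈ 0.00049.

0.049%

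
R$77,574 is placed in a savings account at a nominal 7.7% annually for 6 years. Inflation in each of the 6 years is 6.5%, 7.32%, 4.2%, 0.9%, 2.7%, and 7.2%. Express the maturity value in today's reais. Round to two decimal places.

Nominal value at maturity: R$77,574 × (1 + 7.7%)^6 ≈ R$121,062.71.
Price-level factor over 6 years: 1.065 × 1.0732 × 1.042 × 1.009 × 1.027 × 1.072 ≈ 1.3229833725.
Dividing the nominal maturity value by the price-level factor gives the value in today's money.

R$91,507.36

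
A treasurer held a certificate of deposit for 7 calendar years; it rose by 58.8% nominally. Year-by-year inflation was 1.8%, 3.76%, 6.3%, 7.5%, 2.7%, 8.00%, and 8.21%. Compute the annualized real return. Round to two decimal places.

Cumulative inflation factor: 1.018 × 1.0376 × 1.063 × 1.075 × 1.027 × 1.0800 × 1.0821 ≈ 1.44871.
Nominal growth factor: 1.58800. Real growth factor = 1.58800 / 1.44871 ≈ 1.09615.
Annualized: 1.09615^(1/7) − 1 ≈ 0.01320.

1.32%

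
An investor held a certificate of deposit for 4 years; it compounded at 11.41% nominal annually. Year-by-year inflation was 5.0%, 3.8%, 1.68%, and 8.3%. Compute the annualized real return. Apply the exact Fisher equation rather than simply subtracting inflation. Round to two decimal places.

6.44%

Cumulative inflation factor: 1.050 × 1.038 × 1.0168 × 1.083 ≈ 1.20019.
Nominal growth factor: 1.54062. Real growth factor = 1.54062 / 1.20019 ≈ 1.28365.
Annualized: 1.28365^(1/4) − 1 ≈ 0.06442.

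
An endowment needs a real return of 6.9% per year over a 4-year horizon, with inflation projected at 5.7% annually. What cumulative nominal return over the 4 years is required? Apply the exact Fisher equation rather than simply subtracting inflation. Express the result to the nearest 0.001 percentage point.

Required annual nominal rate: (1+6.9%)(1+5.7%) − 1 = 12.9933%.
Cumulative over 4 years: (1 + 0.129933)^4 − 1 ≈ 0.63009.

63.009%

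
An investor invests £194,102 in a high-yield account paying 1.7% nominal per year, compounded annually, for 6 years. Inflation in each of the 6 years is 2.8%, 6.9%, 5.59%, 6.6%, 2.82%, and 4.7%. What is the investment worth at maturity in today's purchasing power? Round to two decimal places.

£161,280.04

Nominal value at maturity: £194,102 × (1 + 1.7%)^6 ≈ £214,761.15.
Price-level factor over 6 years: 1.028 × 1.069 × 1.0559 × 1.066 × 1.0282 × 1.047 ≈ 1.3316040141.
The maturity value deflated by that factor is the answer in today's purchasing power.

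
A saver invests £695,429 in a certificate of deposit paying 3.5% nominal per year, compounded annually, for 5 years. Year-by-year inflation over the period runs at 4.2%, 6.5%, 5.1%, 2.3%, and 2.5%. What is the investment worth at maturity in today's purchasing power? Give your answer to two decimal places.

£675,359.49

Nominal value at maturity: £695,429 × (1 + 3.5%)^5 ≈ £825,951.50.
Price-level factor over 5 years: 1.042 × 1.065 × 1.051 × 1.023 × 1.025 ≈ 1.2229805266.
Dividing the nominal maturity value by the price-level factor gives the value in today's money.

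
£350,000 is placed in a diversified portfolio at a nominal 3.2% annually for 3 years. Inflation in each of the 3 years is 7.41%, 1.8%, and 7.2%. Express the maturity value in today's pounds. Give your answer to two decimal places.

Nominal value at maturity: £350,000 × (1 + 3.2%)^3 ≈ £384,686.67.
Price-level factor over 3 years: 1.0741 × 1.018 × 1.072 = 1.1721610336.
Dividing the nominal maturity value by the price-level factor gives the value in today's money.

£328,185.85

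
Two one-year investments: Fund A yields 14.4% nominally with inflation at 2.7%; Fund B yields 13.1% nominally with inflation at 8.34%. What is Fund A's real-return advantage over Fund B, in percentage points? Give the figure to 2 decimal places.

7.00

Fund A real return: 1.144/1.027 − 1 = 11.392%.
Fund B real return: 1.131/1.0834 − 1 = 4.394%.
Difference: 11.392 − 4.394 = 6.998 pp.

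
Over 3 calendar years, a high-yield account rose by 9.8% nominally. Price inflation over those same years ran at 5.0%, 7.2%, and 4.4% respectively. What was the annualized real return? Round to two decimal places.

Cumulative inflation factor: 1.050 × 1.072 × 1.044 ≈ 1.17513.
Nominal growth factor: 1.09800. Real growth factor = 1.09800 / 1.17513 ≈ 0.93437.
Annualized: 0.93437^(1/3) − 1 ≈ -0.02237.

-2.24%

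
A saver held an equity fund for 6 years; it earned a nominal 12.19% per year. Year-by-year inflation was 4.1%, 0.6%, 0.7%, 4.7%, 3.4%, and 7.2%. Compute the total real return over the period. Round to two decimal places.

62.92%

Cumulative inflation factor: 1.041 × 1.006 × 1.007 × 1.047 × 1.034 × 1.072 ≈ 1.22388.
Nominal growth factor: 1.99400. Real growth factor = 1.99400 / 1.22388 ≈ 1.62924.
Total real return ≈ 62.9239%.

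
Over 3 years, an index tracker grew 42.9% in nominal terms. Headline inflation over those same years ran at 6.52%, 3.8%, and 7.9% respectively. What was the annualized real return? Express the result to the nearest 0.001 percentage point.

Cumulative inflation factor: 1.0652 × 1.038 × 1.079 ≈ 1.19303.
Nominal growth factor: 1.42900. Real growth factor = 1.42900 / 1.19303 ≈ 1.19779.
Annualized: 1.19779^(1/3) − 1 ≈ 0.06201.

6.201%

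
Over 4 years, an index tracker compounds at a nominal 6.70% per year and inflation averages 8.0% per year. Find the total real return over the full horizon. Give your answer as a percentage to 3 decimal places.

-4.729%

The annual real rate is (1+6.70%)/(1+8.0%) − 1 = -1.2037%.
Compounded over 4 years: (1 + -0.012037)^4 − 1 ≈ -0.04729.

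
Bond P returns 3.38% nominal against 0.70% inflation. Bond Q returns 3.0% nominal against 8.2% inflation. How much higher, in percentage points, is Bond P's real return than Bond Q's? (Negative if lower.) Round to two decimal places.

7.47

Bond P real return: 1.0338/1.0070 − 1 = 2.661%.
Bond Q real return: 1.030/1.082 − 1 = -4.806%.
Difference: 2.661 − (-4.806) = 7.467 pp.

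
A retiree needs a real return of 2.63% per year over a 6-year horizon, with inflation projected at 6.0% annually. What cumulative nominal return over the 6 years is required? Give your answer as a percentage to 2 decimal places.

65.76%

Required annual nominal rate: (1+2.63%)(1+6.0%) − 1 = 8.7878%.
Cumulative over 6 years: (1 + 0.087878)^6 − 1 ≈ 0.65761.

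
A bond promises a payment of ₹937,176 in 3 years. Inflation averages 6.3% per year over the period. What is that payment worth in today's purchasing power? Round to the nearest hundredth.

Price-level factor over 3 years: (1 + 6.3%)^3 = 1.201157047.
Purchasing power today: ₹937,176 divided by that factor.

₹780,227.70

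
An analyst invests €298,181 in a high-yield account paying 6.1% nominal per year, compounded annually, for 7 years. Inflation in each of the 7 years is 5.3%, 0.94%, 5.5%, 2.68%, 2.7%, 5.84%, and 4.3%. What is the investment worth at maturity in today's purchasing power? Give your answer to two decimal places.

€345,742.75

Nominal value at maturity: €298,181 × (1 + 6.1%)^7 ≈ €451,323.20.
Price-level factor over 7 years: 1.053 × 1.0094 × 1.055 × 1.0268 × 1.027 × 1.0584 × 1.043 ≈ 1.3053728461.
Dividing the nominal maturity value by the price-level factor gives the value in today's money.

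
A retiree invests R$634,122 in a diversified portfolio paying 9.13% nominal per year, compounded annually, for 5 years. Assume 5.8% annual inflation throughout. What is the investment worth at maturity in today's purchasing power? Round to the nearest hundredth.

Nominal value at maturity: R$634,122 × (1 + 9.13%)^5 ≈ R$981,507.44.
Price-level factor over 5 years: (1 + 5.8%)^5 ≈ 1.3256483588.
Dividing the nominal maturity value by the price-level factor gives the value in today's money.

R$740,398.04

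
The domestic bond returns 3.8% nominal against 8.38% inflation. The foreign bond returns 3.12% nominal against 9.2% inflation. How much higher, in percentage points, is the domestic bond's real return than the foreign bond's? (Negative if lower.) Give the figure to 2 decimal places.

The domestic bond real return: 1.038/1.0838 − 1 = -4.226%.
The foreign bond real return: 1.0312/1.092 − 1 = -5.568%.
Difference: -4.226 − (-5.568) = 1.342 pp.

1.34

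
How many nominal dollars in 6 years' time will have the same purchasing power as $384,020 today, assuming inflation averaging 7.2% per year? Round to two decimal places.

Cumulative price-level factor: (1+7.2%)^6 ≈ 1.5176398167.
Multiplying $384,020 by the price-level factor gives the future nominal sum.

$582,804.04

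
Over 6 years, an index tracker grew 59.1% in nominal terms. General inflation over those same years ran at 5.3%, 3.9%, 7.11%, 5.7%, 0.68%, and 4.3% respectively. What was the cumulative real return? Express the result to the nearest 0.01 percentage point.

22.32%

Cumulative inflation factor: 1.053 × 1.039 × 1.0711 × 1.057 × 1.0068 × 1.043 ≈ 1.30070.
Nominal growth factor: 1.59100. Real growth factor = 1.59100 / 1.30070 ≈ 1.22319.
Total real return ≈ 22.3189%.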